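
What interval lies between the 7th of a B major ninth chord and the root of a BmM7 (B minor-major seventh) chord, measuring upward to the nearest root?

minor second

The 7th of B major ninth is A#; the root of BmM7 (B minor-major seventh) is B.
2 letter names make it a second; at 1 semitone (a half step narrower than major) the quality is minor.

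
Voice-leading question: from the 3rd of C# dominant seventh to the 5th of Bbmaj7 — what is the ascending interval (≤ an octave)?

The 3rd of C# dominant seventh is E#; the 5th of Bbmaj7 is F.
2 letter names make it a second; at 0 semitones (a whole step narrower than major) the quality is diminished.

diminished second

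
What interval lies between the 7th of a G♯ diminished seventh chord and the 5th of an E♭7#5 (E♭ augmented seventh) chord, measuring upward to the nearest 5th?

augmented fourth

G♯ diminished seventh has F as its 7th, and E♭7#5 (E♭ augmented seventh) has B as its 5th.
From F to B: 6 semitones over a fourth = augmented.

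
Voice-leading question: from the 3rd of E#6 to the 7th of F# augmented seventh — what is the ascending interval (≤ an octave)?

E#6 has G## as its 3rd, and F# augmented seventh has E as its 7th.
G## up to E is 7 semitones, a whole step narrower than a major sixth, so the interval is diminished.

d6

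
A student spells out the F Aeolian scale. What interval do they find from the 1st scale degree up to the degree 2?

F natural minor: F G Ab Bb C Db Eb.
The 1st scale degree is F and the degree 2 is G.
F up to G spans 2 letter names and 2 semitones — a major second.

major 2nd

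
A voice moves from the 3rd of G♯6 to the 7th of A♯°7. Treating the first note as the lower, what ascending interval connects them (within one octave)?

G♯6 has B♯ as its 3rd, and A♯°7 has G as its 7th.
B♯ up to G is 7 semitones, a whole step narrower than a major sixth, so the interval is diminished.

d6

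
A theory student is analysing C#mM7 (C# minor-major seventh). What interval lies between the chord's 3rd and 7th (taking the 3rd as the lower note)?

augmented fifth

C#m(maj7): C#-E-G#-B#.
So we need the interval from E up to B#.
5 letter names make it a fifth; at 8 semitones (a half step wider than perfect) the quality is augmented.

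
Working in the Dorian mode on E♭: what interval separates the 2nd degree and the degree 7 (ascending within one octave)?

minor sixth

E♭ dorian: E♭ F G♭ A♭ B♭ C D♭.
So we need the interval from F up to D♭.
6 letter names make it a sixth; at 8 semitones (a half step narrower than major) the quality is minor.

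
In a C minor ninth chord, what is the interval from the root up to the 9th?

M9

The chord tones of Cm9 are C-Eb-G-Bb-D.
The root is C and the 9th is D.
Counting 9 letters and 14 half steps from C gives a major ninth.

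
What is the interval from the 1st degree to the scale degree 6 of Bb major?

Spelling Bb major: Bb C D Eb F G A.
1st degree = Bb; degree 6 = G.
Bb up to G spans 6 letter names and 9 semitones — a major sixth.

major sixth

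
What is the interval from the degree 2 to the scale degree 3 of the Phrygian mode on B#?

major second

B# phrygian: B# C# D# E# F## G# A#.
So we need the interval from C# up to D#.
From C# to D# is 2 semitones, exactly the major second.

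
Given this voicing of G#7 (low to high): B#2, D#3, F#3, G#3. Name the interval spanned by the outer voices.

minor sixth

The outer voices are B#2 and G#3.
B# up to G# is 8 semitones, a half step narrower than a major sixth, so the interval is minor.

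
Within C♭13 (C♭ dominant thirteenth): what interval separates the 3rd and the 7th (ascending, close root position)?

d5

The chord tones of C♭13 are C♭, E♭, G♭, B𝄫, D♭, A♭.
That puts E♭ below B𝄫.
E♭ up to B𝄫 is 6 semitones, a half step narrower than a perfect fifth, so the interval is diminished.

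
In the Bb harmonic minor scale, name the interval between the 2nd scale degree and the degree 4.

minor third

Spelling the Bb harmonic minor scale: Bb C Db Eb F Gb A.
So we need the interval from C up to Eb.
C up to Eb is 3 semitones, a half step narrower than a major third, so the interval is minor.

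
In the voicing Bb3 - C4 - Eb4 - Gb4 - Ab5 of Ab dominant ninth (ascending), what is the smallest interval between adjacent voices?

major second

Adjacent intervals: Bb3→C4 = major second; C4→Eb4 = minor third; Eb4→Gb4 = minor third; Gb4→Ab5 = major ninth.
The smallest is Bb3 to C4, a major second (2 semitones).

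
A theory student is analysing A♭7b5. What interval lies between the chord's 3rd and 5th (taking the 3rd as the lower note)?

diminished third

The chord tones of A♭ dominant seventh flat five are A♭-C-E𝄫-G♭.
The 3rd is C and the 5th is E𝄫.
From C to E𝄫: 2 semitones over a third = diminished.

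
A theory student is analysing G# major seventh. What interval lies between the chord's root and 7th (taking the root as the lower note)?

G#Δ7: G#-B#-D#-F##.
Root = G#; 7th = F##.
From G# to F## is 11 semitones, exactly the major seventh.

major seventh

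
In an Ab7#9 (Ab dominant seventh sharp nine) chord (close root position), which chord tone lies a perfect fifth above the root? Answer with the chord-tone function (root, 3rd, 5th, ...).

5th

Ab dominant seventh sharp nine: Ab–C–Eb–Gb–B.
The root is Ab. A perfect fifth above Ab is Eb.
Eb is the chord's 5th.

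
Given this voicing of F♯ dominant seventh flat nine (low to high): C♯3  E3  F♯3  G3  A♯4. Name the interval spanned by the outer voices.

major thirteenth

The outer voices are C♯3 and A♯4.
Counting 13 letters and 21 half steps from C♯ gives a major thirteenth.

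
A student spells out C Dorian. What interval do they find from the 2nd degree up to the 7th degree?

m6

Spelling C Dorian: C D Eb F G A Bb.
That puts D below Bb.
6 letter names make it a sixth; at 8 semitones (a half step narrower than major) the quality is minor.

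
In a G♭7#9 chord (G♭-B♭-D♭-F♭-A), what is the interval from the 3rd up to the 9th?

3rd = B♭; 9th = A.
From B♭ to A is 11 semitones, exactly the major seventh.

major seventh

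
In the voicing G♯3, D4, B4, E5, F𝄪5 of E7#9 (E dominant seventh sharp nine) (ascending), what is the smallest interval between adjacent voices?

Adjacent intervals: G♯3→D4 = diminished fifth; D4→B4 = major sixth; B4→E5 = perfect fourth; E5→F𝄪5 = augmented second.
The smallest is E5 to F𝄪5, an augmented second (3 semitones).

augmented second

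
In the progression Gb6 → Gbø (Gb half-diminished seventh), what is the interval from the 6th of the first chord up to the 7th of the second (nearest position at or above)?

The 6th of Gb6 is Eb; the 7th of Gbø (Gb half-diminished seventh) is Fb.
2 letter names make it a second; at 1 semitone (a half step narrower than major) the quality is minor.

minor second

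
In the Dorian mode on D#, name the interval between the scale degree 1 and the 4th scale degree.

Spelling the Dorian mode on D#: D# E# F# G# A# B# C#.
Scale degree 1 = D#; degree 4 = G#.
D# up to G# spans 4 letter names and 5 semitones — a perfect fourth.

P4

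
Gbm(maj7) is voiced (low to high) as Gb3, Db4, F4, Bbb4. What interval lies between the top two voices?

Those voices are F4 and Bbb4.
From F to Bbb: 4 semitones over a fourth = diminished.

d4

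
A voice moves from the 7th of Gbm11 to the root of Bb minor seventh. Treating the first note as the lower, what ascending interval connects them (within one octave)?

augmented 4th

Gbm11 has Fb as its 7th, and Bb minor seventh has Bb as its root.
Fb up to Bb is 6 semitones, a half step wider than a perfect fourth, so the interval is augmented.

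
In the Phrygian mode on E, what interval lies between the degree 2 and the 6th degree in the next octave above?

perfect twelfth

E phrygian: E F G A B C D.
The degree 2 is F and the 6th scale degree (up an octave) is C.
From F to C is 19 semitones, exactly the perfect twelfth.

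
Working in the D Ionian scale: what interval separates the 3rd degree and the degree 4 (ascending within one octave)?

minor second

Spelling the D Ionian scale: D E F# G A B C#.
That puts F# below G.
F# up to G is 1 semitone, a half step narrower than a major second, so the interval is minor.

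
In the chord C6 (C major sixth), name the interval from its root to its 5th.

perfect fifth

C6: C-E-G-A.
Root = C; 5th = G.
C up to G spans 5 letter names and 7 semitones — a perfect fifth.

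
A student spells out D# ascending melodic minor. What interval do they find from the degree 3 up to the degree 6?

D# melodic minor: D# E# F# G# A# B# C##.
Degree 3 = F#; 6th scale degree = B#.
From F# to B#: 6 semitones over a fourth = augmented.

augmented fourth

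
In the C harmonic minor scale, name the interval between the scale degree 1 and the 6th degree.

m6

The scale runs C D Eb F G Ab B.
That puts C below Ab.
From C to Ab: 8 semitones over a sixth = minor.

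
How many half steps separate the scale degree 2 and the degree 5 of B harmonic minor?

5

The scale is B C# D E F# G A#.
C# up to F# is a perfect fourth — 5 semitones.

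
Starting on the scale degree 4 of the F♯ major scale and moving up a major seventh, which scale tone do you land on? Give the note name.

A#

The scale is F♯ G♯ A♯ B C♯ D♯ E♯.
The scale degree 4 is B; a major seventh above that is A♯ — scale degree 3.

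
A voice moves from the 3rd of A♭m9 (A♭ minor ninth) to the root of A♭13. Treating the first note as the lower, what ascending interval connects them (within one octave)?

major sixth

A♭m9 (A♭ minor ninth) has C♭ as its 3rd, and A♭13 has A♭ as its root.
From C♭ to A♭ is 9 semitones, exactly the major sixth.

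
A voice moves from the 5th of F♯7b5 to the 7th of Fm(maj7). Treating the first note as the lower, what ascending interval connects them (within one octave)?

major third

F♯7b5 has C as its 5th, and Fm(maj7) has E as its 7th.
From C to E is 4 semitones, exactly the major third.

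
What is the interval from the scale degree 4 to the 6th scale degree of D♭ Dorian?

D♭ dorian: D♭ E♭ F♭ G♭ A♭ B♭ C♭.
The scale degree 4 is G♭ and the scale degree 6 is B♭.
From G♭ to B♭ is 4 semitones, exactly the major third.

M3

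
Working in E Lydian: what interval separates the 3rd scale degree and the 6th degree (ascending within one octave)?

The scale runs E F♯ G♯ A♯ B C♯ D♯.
3rd scale degree = G♯; 6th scale degree = C♯.
Counting 4 letters and 5 half steps from G♯ gives a perfect fourth.

perfect fourth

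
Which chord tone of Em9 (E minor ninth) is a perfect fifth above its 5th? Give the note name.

F#

The chord tones of Emin9 (E minor ninth) are E, G, B, D, F#.
The 5th is B. A perfect fifth above B is F#.
F# is the chord's 9th.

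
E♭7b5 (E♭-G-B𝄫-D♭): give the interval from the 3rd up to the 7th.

So we need the interval from G up to D♭.
From G to D♭: 6 semitones over a fifth = diminished.
That tritone between 3rd and 7th is what gives the dominant seventh its pull toward resolution.

diminished 5th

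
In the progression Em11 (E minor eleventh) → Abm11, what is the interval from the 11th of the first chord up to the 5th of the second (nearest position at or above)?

Em11 (E minor eleventh) has A as its 11th, and Abm11 has Eb as its 5th.
From A to Eb: 6 semitones over a fifth = diminished.

d5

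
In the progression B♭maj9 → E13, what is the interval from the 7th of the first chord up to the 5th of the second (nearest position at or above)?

major 2nd

B♭maj9 has A as its 7th, and E13 has B as its 5th.
From A to B is 2 semitones, exactly the major second.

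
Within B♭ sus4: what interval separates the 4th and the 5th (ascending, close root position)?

major second

The chord tones of B♭sus4 are B♭–E♭–F.
So we need the interval from E♭ up to F.
Counting 2 letters and 2 half steps from E♭ gives a major second.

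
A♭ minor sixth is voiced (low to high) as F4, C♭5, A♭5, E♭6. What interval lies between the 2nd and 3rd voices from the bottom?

major sixth

Those voices are C♭5 and A♭5.
C♭ up to A♭ spans 6 letter names and 9 semitones — a major sixth.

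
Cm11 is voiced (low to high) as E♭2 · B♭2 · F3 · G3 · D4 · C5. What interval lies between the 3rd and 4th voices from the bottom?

major second

Those voices are F3 and G3.
Counting 2 letters and 2 half steps from F gives a major second.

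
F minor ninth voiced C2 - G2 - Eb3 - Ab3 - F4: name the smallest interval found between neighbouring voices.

Adjacent intervals: C2→G2 = perfect fifth; G2→Eb3 = minor sixth; Eb3→Ab3 = perfect fourth; Ab3→F4 = major sixth.
The smallest is Eb3 to Ab3, a perfect fourth (5 semitones).

P4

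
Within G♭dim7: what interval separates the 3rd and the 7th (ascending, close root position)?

G♭dim7 (G♭ diminished seventh): G♭, B𝄫, D𝄫, F𝄫.
The 3rd is B𝄫 and the 7th is F𝄫.
B𝄫 up to F𝄫 is 6 semitones, a half step narrower than a perfect fifth, so the interval is diminished.

diminished fifth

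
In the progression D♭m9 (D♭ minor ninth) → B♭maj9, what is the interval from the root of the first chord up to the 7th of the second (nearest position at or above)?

The root of D♭m9 (D♭ minor ninth) is D♭; the 7th of B♭maj9 is A.
5 letter names make it a fifth; at 8 semitones (a half step wider than perfect) the quality is augmented.

augmented fifth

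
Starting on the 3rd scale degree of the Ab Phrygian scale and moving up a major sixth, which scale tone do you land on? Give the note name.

The scale is Ab Bbb Cb Db Eb Fb Gb.
The 3rd scale degree is Cb; a major sixth above that is Ab — scale degree 1.

Ab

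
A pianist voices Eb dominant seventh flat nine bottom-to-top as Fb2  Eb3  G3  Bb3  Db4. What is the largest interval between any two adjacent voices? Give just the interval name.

major 7th

Adjacent intervals: Fb2→Eb3 = major seventh; Eb3→G3 = major third; G3→Bb3 = minor third; Bb3→Db4 = minor third.
The largest is Fb2 to Eb3, a major seventh (11 semitones).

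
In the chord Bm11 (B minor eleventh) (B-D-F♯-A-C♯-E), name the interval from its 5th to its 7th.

m3

So we need the interval from F♯ up to A.
From F♯ to A: 3 semitones over a third = minor.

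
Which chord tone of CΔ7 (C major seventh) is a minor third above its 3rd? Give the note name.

Cmaj7 (C major seventh): C-E-G-B.
The 3rd is E. A minor third above E is G.
G is the chord's 5th.

G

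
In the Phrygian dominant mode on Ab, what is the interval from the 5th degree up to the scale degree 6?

The scale runs Ab Bbb C Db Eb Fb Gb.
5th degree = Eb; 6th degree = Fb.
From Eb to Fb: 1 semitone over a second = minor.

m2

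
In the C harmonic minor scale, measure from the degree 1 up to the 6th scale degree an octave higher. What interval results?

The scale runs C D Eb F G Ab B.
That puts C below Ab.
From C to Ab: 20 semitones over a thirteenth = minor.

m13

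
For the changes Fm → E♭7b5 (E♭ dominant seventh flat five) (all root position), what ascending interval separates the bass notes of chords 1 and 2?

The roots are F and E♭.
F up to E♭ is 10 semitones, a half step narrower than a major seventh, so the interval is minor.

m7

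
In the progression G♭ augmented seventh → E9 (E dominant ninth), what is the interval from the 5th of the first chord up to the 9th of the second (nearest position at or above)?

The 5th of G♭ augmented seventh is D; the 9th of E9 (E dominant ninth) is F♯.
D up to F♯ spans 3 letter names and 4 semitones — a major third.

major 3rd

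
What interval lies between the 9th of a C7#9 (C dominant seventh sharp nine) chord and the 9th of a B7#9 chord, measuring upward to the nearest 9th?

C7#9 (C dominant seventh sharp nine) has D# as its 9th, and B7#9 has C## as its 9th.
D# up to C## spans 7 letter names and 11 semitones — a major seventh.

major seventh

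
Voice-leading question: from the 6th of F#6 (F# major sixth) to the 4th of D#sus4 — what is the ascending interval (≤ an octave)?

The 6th of F#6 (F# major sixth) is D#; the 4th of D#sus4 is G#.
D# up to G# spans 4 letter names and 5 semitones — a perfect fourth.

perfect fourth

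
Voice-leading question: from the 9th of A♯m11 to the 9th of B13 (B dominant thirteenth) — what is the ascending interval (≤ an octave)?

minor second

The 9th of A♯m11 is B♯; the 9th of B13 (B dominant thirteenth) is C♯.
2 letter names make it a second; at 1 semitone (a half step narrower than major) the quality is minor.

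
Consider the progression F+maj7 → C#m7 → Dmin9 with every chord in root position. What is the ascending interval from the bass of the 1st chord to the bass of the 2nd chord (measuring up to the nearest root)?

The roots are F and C#.
5 letter names make it a fifth; at 8 semitones (a half step wider than perfect) the quality is augmented.

augmented fifth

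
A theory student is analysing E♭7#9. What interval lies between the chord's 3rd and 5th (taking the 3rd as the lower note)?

Spelling the chord: E♭ G B♭ D♭ F♯.
That puts G below B♭.
3 letter names make it a third; at 3 semitones (a half step narrower than major) the quality is minor.

minor third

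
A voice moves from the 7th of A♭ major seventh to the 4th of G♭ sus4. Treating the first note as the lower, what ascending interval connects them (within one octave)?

The 7th of A♭ major seventh is G; the 4th of G♭ sus4 is C♭.
From G to C♭: 4 semitones over a fourth = diminished.

diminished 4th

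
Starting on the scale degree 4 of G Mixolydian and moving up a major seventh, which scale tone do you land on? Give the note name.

The scale is G A B C D E F.
The scale degree 4 is C; a major seventh above that is B — scale degree 3.

B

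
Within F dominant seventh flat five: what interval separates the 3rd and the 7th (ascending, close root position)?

Spelling the chord: F-A-Cb-Eb.
That puts A below Eb.
5 letter names make it a fifth; at 6 semitones (a half step narrower than perfect) the quality is diminished.
That tritone between 3rd and 7th is what gives the dominant seventh its pull toward resolution.

diminished fifth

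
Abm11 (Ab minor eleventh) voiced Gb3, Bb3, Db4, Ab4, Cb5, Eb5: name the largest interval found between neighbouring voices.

perfect fifth

Adjacent intervals: Gb3→Bb3 = major third; Bb3→Db4 = minor third; Db4→Ab4 = perfect fifth; Ab4→Cb5 = minor third; Cb5→Eb5 = major third.
The largest is Db4 to Ab4, a perfect fifth (7 semitones).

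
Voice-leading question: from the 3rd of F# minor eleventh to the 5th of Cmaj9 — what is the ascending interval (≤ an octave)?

m7

The 3rd of F# minor eleventh is A; the 5th of Cmaj9 is G.
7 letter names make it a seventh; at 10 semitones (a half step narrower than major) the quality is minor.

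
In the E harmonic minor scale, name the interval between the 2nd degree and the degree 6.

diminished 5th

The scale runs E F# G A B C D#.
2nd degree = F#; degree 6 = C.
5 letter names make it a fifth; at 6 semitones (a half step narrower than perfect) the quality is diminished.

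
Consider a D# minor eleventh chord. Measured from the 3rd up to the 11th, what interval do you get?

major 9th

D# minor eleventh is spelled D#-F#-A#-C#-E#-G#.
3rd = F#; 11th = G#.
F# up to G# spans 9 letter names and 14 semitones — a major ninth.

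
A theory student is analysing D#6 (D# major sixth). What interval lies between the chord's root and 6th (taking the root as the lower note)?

major 6th

D#6 (D# major sixth): D#-F##-A#-B#.
That puts D# below B#.
From D# to B# is 9 semitones, exactly the major sixth.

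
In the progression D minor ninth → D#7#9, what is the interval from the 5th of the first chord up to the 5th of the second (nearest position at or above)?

augmented unison

The 5th of D minor ninth is A; the 5th of D#7#9 is A#.
From A to A#: 1 semitone over a unison = augmented.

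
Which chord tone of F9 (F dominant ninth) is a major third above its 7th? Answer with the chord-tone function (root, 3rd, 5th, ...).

The chord tones of F dominant ninth are F–A–C–E♭–G.
The 7th is E♭. A major third above E♭ is G.
G is the chord's 9th.

9th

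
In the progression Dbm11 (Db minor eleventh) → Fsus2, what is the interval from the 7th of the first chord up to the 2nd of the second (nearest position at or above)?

augmented 5th

Dbm11 (Db minor eleventh) has Cb as its 7th, and Fsus2 has G as its 2nd.
Cb up to G is 8 semitones, a half step wider than a perfect fifth, so the interval is augmented.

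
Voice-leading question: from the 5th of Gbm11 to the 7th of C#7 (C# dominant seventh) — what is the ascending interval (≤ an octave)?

The 5th of Gbm11 is Db; the 7th of C#7 (C# dominant seventh) is B.
From Db to B: 10 semitones over a sixth = augmented.

augmented sixth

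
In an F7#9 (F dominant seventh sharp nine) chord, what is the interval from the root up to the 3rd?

major third

F7#9 is spelled F–A–C–E♭–G♯.
The root is F and the 3rd is A.
Counting 3 letters and 4 half steps from F gives a major third.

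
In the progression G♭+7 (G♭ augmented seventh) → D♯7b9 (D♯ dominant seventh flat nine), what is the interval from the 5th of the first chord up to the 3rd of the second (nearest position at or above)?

G♭+7 (G♭ augmented seventh) has D as its 5th, and D♯7b9 (D♯ dominant seventh flat nine) has F𝄪 as its 3rd.
D up to F𝄪 is 5 semitones, a half step wider than a major third, so the interval is augmented.

augmented third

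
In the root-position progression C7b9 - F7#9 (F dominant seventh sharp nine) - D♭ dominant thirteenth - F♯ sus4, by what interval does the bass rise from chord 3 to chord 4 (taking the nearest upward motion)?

augmented third

The roots are D♭ and F♯.
From D♭ to F♯: 5 semitones over a third = augmented.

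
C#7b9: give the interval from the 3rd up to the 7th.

diminished fifth

C#7b9 is spelled C#, E#, G#, B, D.
That puts E# below B.
E# up to B is 6 semitones, a half step narrower than a perfect fifth, so the interval is diminished.
That tritone between 3rd and 7th is what gives the dominant seventh its pull toward resolution.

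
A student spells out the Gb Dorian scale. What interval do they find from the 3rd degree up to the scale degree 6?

A4

Gb dorian: Gb Ab Bbb Cb Db Eb Fb.
The 3rd degree is Bbb and the 6th degree is Eb.
4 letter names make it a fourth; at 6 semitones (a half step wider than perfect) the quality is augmented.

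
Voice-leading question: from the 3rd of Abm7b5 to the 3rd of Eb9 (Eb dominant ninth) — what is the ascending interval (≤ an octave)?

augmented fifth

The 3rd of Abm7b5 is Cb; the 3rd of Eb9 (Eb dominant ninth) is G.
5 letter names make it a fifth; at 8 semitones (a half step wider than perfect) the quality is augmented.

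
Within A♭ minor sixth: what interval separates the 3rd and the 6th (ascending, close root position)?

A♭ minor sixth: A♭ C♭ E♭ F.
The 3rd is C♭ and the 6th is F.
C♭ up to F is 6 semitones, a half step wider than a perfect fourth, so the interval is augmented.

A4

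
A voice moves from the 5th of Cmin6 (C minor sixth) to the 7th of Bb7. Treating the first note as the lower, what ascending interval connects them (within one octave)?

minor 2nd

Cmin6 (C minor sixth) has G as its 5th, and Bb7 has Ab as its 7th.
2 letter names make it a second; at 1 semitone (a half step narrower than major) the quality is minor.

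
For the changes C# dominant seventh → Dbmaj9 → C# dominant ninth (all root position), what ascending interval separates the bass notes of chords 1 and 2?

The roots are C# and Db.
C# up to Db is 0 semitones, a whole step narrower than a major second, so the interval is diminished.

d2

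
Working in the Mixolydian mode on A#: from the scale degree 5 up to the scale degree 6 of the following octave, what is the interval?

The scale runs A# B# C## D# E# F## G#.
That puts E# below F##.
Counting 9 letters and 14 half steps from E# gives a major ninth.

major ninth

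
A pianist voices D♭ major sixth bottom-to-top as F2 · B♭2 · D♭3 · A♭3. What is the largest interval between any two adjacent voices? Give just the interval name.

Adjacent intervals: F2→B♭2 = perfect fourth; B♭2→D♭3 = minor third; D♭3→A♭3 = perfect fifth.
The largest is D♭3 to A♭3, a perfect fifth (7 semitones).

perfect 5th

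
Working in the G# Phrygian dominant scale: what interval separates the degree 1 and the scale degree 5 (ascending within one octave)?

perfect fifth

G# phrygian dominant: G# A B# C# D# E F#.
Degree 1 = G#; degree 5 = D#.
Counting 5 letters and 7 half steps from G# gives a perfect fifth.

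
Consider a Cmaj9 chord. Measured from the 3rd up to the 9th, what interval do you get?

Spelling the chord: C–E–G–B–D.
That puts E below D.
7 letter names make it a seventh; at 10 semitones (a half step narrower than major) the quality is minor.

minor seventh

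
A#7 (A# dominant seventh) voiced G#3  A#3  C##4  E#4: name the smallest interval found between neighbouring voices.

Adjacent intervals: G#3→A#3 = major second; A#3→C##4 = major third; C##4→E#4 = minor third.
The smallest is G#3 to A#3, a major second (2 semitones).

major 2nd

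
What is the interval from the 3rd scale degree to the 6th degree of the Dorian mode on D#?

The scale runs D# E# F# G# A# B# C#.
The 3rd scale degree is F# and the degree 6 is B#.
4 letter names make it a fourth; at 6 semitones (a half step wider than perfect) the quality is augmented.

augmented fourth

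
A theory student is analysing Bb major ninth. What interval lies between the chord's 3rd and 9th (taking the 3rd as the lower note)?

m7

Bbmaj9 (Bb major ninth): Bb–D–F–A–C.
That puts D below C.
D up to C is 10 semitones, a half step narrower than a major seventh, so the interval is minor.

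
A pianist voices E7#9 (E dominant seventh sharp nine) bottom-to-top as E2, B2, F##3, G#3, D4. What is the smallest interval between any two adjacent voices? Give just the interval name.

Adjacent intervals: E2→B2 = perfect fifth; B2→F##3 = augmented fifth; F##3→G#3 = minor second; G#3→D4 = diminished fifth.
The smallest is F##3 to G#3, a minor second (1 semitone).

minor second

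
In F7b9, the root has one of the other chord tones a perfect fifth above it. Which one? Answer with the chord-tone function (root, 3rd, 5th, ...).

5th

The chord tones of F dominant seventh flat nine are F A C E♭ G♭.
The root is F. A perfect fifth above F is C.
C is the chord's 5th.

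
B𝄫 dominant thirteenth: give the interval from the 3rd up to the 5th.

B𝄫13 (B𝄫 dominant thirteenth) is spelled B𝄫, D♭, F♭, A𝄫, C♭, G♭.
The 3rd is D♭ and the 5th is F♭.
From D♭ to F♭: 3 semitones over a third = minor.

minor 3rd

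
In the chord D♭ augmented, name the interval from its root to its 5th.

augmented fifth

D♭aug: D♭ F A.
So we need the interval from D♭ up to A.
From D♭ to A: 8 semitones over a fifth = augmented.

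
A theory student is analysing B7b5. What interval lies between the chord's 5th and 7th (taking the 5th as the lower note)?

major third

B7b5 (B dominant seventh flat five) is spelled B–D#–F–A.
The 5th is F and the 7th is A.
From F to A is 4 semitones, exactly the major third.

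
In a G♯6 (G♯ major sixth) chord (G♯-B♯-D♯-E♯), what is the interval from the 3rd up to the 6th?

So we need the interval from B♯ up to E♯.
From B♯ to E♯ is 5 semitones, exactly the perfect fourth.

perfect 4th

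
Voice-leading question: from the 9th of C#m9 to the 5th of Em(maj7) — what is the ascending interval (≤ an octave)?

m6

C#m9 has D# as its 9th, and Em(maj7) has B as its 5th.
From D# to B: 8 semitones over a sixth = minor.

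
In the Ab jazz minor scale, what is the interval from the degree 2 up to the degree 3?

The scale runs Ab Bb Cb Db Eb F G.
So we need the interval from Bb up to Cb.
Bb up to Cb is 1 semitone, a half step narrower than a major second, so the interval is minor.

minor second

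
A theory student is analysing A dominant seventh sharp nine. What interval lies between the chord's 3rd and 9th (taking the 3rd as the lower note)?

M7

The chord tones of A7#9 are A C# E G B#.
3rd = C#; 9th = B#.
C# up to B# spans 7 letter names and 11 semitones — a major seventh.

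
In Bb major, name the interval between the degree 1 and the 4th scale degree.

The scale runs Bb C D Eb F G A.
Degree 1 = Bb; degree 4 = Eb.
Bb up to Eb spans 4 letter names and 5 semitones — a perfect fourth.

P4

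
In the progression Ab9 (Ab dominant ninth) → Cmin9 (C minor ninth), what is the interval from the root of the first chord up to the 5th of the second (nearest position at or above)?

Ab9 (Ab dominant ninth) has Ab as its root, and Cmin9 (C minor ninth) has G as its 5th.
Ab up to G spans 7 letter names and 11 semitones — a major seventh.

major seventh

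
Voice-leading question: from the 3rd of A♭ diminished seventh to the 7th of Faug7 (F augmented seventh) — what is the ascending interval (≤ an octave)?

major third

A♭ diminished seventh has C♭ as its 3rd, and Faug7 (F augmented seventh) has E♭ as its 7th.
Counting 3 letters and 4 half steps from C♭ gives a major third.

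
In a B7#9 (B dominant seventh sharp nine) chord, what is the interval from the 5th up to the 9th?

A5

B dominant seventh sharp nine: B–D#–F#–A–C##.
5th = F#; 9th = C##.
F# up to C## is 8 semitones, a half step wider than a perfect fifth, so the interval is augmented.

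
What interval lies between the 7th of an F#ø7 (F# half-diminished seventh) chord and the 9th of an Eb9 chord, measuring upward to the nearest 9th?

The 7th of F#ø7 (F# half-diminished seventh) is E; the 9th of Eb9 is F.
E up to F is 1 semitone, a half step narrower than a major second, so the interval is minor.

m2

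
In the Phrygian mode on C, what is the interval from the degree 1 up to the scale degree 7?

minor seventh

The scale runs C Db Eb F G Ab Bb.
The degree 1 is C and the 7th degree is Bb.
7 letter names make it a seventh; at 10 semitones (a half step narrower than major) the quality is minor.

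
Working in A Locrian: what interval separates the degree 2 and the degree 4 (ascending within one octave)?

Spelling A Locrian: A Bb C D Eb F G.
Degree 2 = Bb; 4th degree = D.
Bb up to D spans 3 letter names and 4 semitones — a major third.

major third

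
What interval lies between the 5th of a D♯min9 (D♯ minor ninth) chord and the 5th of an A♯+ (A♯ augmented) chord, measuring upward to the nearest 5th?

D♯min9 (D♯ minor ninth) has A♯ as its 5th, and A♯+ (A♯ augmented) has E𝄪 as its 5th.
5 letter names make it a fifth; at 8 semitones (a half step wider than perfect) the quality is augmented.

A5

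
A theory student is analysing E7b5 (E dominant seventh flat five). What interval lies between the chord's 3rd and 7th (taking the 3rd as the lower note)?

diminished fifth

Spelling the chord: E, G#, Bb, D.
So we need the interval from G# up to D.
5 letter names make it a fifth; at 6 semitones (a half step narrower than perfect) the quality is diminished.
That tritone between 3rd and 7th is what gives the dominant seventh its pull toward resolution.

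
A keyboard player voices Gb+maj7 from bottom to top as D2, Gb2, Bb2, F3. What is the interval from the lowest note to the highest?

m10

The outer voices are D2 and F3.
D up to F is 15 semitones, a half step narrower than a major tenth, so the interval is minor.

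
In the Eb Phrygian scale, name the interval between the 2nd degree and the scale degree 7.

major 6th

Eb phrygian: Eb Fb Gb Ab Bb Cb Db.
That puts Fb below Db.
Fb up to Db spans 6 letter names and 9 semitones — a major sixth.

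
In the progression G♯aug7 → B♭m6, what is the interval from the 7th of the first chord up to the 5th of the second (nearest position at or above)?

The 7th of G♯aug7 is F♯; the 5th of B♭m6 is F.
From F♯ to F: 11 semitones over an octave = diminished.

diminished 8th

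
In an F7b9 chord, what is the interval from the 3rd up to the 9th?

diminished 7th

F7b9 (F dominant seventh flat nine) is spelled F-A-C-Eb-Gb.
3rd = A; 9th = Gb.
From A to Gb: 9 semitones over a seventh = diminished.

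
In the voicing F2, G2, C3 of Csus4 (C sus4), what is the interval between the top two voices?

Those voices are G2 and C3.
G up to C spans 4 letter names and 5 semitones — a perfect fourth.

perfect fourth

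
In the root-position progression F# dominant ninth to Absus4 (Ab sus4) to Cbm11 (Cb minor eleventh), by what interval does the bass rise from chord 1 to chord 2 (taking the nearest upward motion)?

The roots are F# and Ab.
3 letter names make it a third; at 2 semitones (a whole step narrower than major) the quality is diminished.

diminished third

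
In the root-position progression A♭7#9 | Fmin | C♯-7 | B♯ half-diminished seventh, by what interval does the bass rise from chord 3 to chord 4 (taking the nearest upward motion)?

major 7th

The roots are C♯ and B♯.
Counting 7 letters and 11 half steps from C♯ gives a major seventh.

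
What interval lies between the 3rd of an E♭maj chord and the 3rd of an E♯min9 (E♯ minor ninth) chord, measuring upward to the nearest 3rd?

E♭maj has G as its 3rd, and E♯min9 (E♯ minor ninth) has G♯ as its 3rd.
From G to G♯: 1 semitone over a unison = augmented.

A1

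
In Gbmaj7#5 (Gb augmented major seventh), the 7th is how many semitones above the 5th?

3

The chord tones of Gb+maj7 are Gb, Bb, D, F.
D to F is a minor third: 3 semitones.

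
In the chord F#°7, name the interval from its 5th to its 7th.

Spelling the chord: F#, A, C, Eb.
So we need the interval from C up to Eb.
3 letter names make it a third; at 3 semitones (a half step narrower than major) the quality is minor.

minor third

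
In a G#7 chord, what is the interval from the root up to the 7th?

m7

G# dominant seventh is spelled G#–B#–D#–F#.
So we need the interval from G# up to F#.
7 letter names make it a seventh; at 10 semitones (a half step narrower than major) the quality is minor.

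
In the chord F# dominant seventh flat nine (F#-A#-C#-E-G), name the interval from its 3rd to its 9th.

That puts A# below G.
From A# to G: 9 semitones over a seventh = diminished.

diminished seventh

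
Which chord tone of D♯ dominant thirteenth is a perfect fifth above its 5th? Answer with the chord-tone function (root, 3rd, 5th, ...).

9th

D♯13 is spelled D♯, F𝄪, A♯, C♯, E♯, B♯.
The 5th is A♯. A perfect fifth above A♯ is E♯.
E♯ is the chord's 9th.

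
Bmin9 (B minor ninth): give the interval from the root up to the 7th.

minor 7th

B minor ninth is spelled B–D–F#–A–C#.
That puts B below A.
7 letter names make it a seventh; at 10 semitones (a half step narrower than major) the quality is minor.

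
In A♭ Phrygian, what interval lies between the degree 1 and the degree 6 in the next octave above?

m13

Spelling A♭ Phrygian: A♭ B𝄫 C♭ D♭ E♭ F♭ G♭.
That puts A♭ below F♭.
From A♭ to F♭: 20 semitones over a thirteenth = minor.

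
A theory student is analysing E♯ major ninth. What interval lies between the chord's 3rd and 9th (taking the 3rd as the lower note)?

Spelling the chord: E♯, G𝄪, B♯, D𝄪, F𝄪.
3rd = G𝄪; 9th = F𝄪.
From G𝄪 to F𝄪: 10 semitones over a seventh = minor.

minor seventh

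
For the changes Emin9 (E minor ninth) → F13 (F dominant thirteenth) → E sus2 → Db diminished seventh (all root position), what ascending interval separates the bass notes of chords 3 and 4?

The roots are E and Db.
7 letter names make it a seventh; at 9 semitones (a whole step narrower than major) the quality is diminished.

diminished 7th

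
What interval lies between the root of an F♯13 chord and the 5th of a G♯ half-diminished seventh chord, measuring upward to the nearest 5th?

F♯13 has F♯ as its root, and G♯ half-diminished seventh has D as its 5th.
F♯ up to D is 8 semitones, a half step narrower than a major sixth, so the interval is minor.

minor 6th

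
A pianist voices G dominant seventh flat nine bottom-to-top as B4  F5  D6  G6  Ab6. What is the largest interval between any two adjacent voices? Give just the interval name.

major sixth

Adjacent intervals: B4→F5 = diminished fifth; F5→D6 = major sixth; D6→G6 = perfect fourth; G6→Ab6 = minor second.
The largest is F5 to D6, a major sixth (9 semitones).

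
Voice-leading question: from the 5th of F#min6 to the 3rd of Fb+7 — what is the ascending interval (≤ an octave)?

diminished sixth

The 5th of F#min6 is C#; the 3rd of Fb+7 is Ab.
C# up to Ab is 7 semitones, a whole step narrower than a major sixth, so the interval is diminished.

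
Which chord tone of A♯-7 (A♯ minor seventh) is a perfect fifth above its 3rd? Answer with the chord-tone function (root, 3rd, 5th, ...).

7th

A♯-7 is spelled A♯–C♯–E♯–G♯.
The 3rd is C♯. A perfect fifth above C♯ is G♯.
G♯ is the chord's 7th.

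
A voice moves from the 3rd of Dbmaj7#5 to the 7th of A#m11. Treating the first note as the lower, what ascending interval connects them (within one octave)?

augmented 2nd

The 3rd of Dbmaj7#5 is F; the 7th of A#m11 is G#.
F up to G# is 3 semitones, a half step wider than a major second, so the interval is augmented.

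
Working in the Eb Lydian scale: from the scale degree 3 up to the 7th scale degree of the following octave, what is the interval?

Spelling the Eb Lydian scale: Eb F G A Bb C D.
Scale degree 3 = G; 7th degree (up an octave) = D.
From G to D is 19 semitones, exactly the perfect twelfth.

perfect twelfth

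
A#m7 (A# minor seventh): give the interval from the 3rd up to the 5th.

The chord tones of A# minor seventh are A#-C#-E#-G#.
That puts C# below E#.
C# up to E# spans 3 letter names and 4 semitones — a major third.

major third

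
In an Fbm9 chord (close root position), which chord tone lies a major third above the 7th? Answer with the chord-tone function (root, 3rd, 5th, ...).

9th

Spelling the chord: Fb-Abb-Cb-Ebb-Gb.
The 7th is Ebb. A major third above Ebb is Gb.
Gb is the chord's 9th.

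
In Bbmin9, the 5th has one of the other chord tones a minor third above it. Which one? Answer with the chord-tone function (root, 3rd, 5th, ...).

The chord tones of Bbmin9 are Bb-Db-F-Ab-C.
The 5th is F. A minor third above F is Ab.
Ab is the chord's 7th.

7th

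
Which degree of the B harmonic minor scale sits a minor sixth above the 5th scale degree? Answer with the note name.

The scale is B C# D E F# G A#.
The 5th scale degree is F#; a minor sixth above that is D — scale degree 3.

D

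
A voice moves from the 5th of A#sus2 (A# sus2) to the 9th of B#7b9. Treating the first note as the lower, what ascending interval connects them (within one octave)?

A#sus2 (A# sus2) has E# as its 5th, and B#7b9 has C# as its 9th.
E# up to C# is 8 semitones, a half step narrower than a major sixth, so the interval is minor.

minor 6th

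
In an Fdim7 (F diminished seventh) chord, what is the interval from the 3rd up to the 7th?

F diminished seventh is spelled F, Ab, Cb, Ebb.
The 3rd is Ab and the 7th is Ebb.
From Ab to Ebb: 6 semitones over a fifth = diminished.

d5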